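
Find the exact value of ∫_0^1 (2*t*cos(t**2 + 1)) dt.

-sin(1) + sin(2)

Let u = t**2 + 1, so du = 2*t dt. When t = 0, u = 1; when t = 1, u = 2.
The integral becomes ∫ cos(u) du from 1 to 2, with antiderivative sin(u).
Back in t: F(t) = sin(t**2 + 1).
Then F(1) - F(0) = (sin(2)) - (sin(1)) = -sin(1) + sin(2).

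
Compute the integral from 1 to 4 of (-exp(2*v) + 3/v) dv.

-exp(8)/2 + exp(2)/2 + log(64)

An antiderivative is F(v) = -exp(2*v)/2 + 3*log(v).
Then F(4) - F(1) = (-exp(8)/2 + log(64)) - (-exp(2)/2) = -exp(8)/2 + exp(2)/2 + log(64).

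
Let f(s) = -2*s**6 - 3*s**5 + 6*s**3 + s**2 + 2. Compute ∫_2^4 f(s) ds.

By the power rule, an antiderivative is F(s) = -2*s**7/7 - s**6/2 + 3*s**4/2 + s**3/3 + 2*s.
Then F(4) - F(2) = (-132632/21) - (-796/21) = -131836/21.

-131836/21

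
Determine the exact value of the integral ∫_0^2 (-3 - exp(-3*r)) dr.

An antiderivative is F(r) = -3*r + exp(-3*r)/3.
Then F(2) - F(0) = (-6 + exp(-6)/3) - (1/3) = -19/3 + exp(-6)/3.

-19/3 + exp(-6)/3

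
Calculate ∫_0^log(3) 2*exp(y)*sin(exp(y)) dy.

2*cos(1) - 2*cos(3)

Let u = exp(y), so du = exp(y) dy. When y = 0, u = 1; when y = log(3), u = 3.
The integral becomes 2·∫ sin(u) du from 1 to 3, with antiderivative -2*cos(u).
Back in y: F(y) = -2*cos(exp(y)).
Then F(log(3)) - F(0) = (-2*cos(3)) - (-2*cos(1)) = 2*cos(1) - 2*cos(3).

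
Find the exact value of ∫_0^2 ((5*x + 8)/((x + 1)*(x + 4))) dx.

Factor the denominator: x**2 + 5*x + 4 = (x + 4)(x + 1).
Partial fractions: (5*x + 8)/((x + 1)*(x + 4)) = 4/(x + 4) + 1/(x + 1).
An antiderivative is F(x) = log(x + 1) + 4*log(x + 4).
Then F(2) - F(0) = (4*log(2) + 5*log(3)) - (8*log(2)) = -4*log(2) + 5*log(3).

-4*log(2) + 5*log(3)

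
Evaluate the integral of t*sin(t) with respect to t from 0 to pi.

Integrate by parts once (u = t, dv = sin(t) dt).
An antiderivative is F(t) = -t*cos(t) + sin(t).
Then F(pi) - F(0) = (pi) - (0) = pi.

pi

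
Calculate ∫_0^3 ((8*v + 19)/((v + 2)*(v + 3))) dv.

Factor the denominator: v**2 + 5*v + 6 = (v + 3)(v + 2).
Partial fractions: (8*v + 19)/((v + 2)*(v + 3)) = 5/(v + 3) + 3/(v + 2).
An antiderivative is F(v) = 3*log(v + 2) + 5*log(v + 3).
Then F(3) - F(0) = (5*log(2) + 3*log(5) + 5*log(3)) - (3*log(2) + 5*log(3)) = 2*log(2) + 3*log(5).

2*log(2) + 3*log(5)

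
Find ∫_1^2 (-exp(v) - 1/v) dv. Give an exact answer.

An antiderivative is F(v) = -exp(v) - log(v).
Then F(2) - F(1) = (-exp(2) - log(2)) - (-exp(1)) = -exp(2) - log(2) + exp(1).

-exp(2) - log(2) + exp(1)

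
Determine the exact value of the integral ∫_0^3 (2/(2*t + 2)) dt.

An antiderivative is F(t) = log(2*t + 2).
Then F(3) - F(0) = (log(8)) - (log(2)) = log(4).

log(4)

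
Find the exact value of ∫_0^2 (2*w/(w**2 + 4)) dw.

Let u = w**2 + 4, so du = 2*w dw. When w = 0, u = 4; when w = 2, u = 8.
The integral becomes ∫ 1/u du from 4 to 8, with antiderivative log(u).
Back in w: F(w) = log(w**2 + 4).
Then F(2) - F(0) = (log(8)) - (log(4)) = log(2).

log(2)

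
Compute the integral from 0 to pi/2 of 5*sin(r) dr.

An antiderivative is F(r) = -5*cos(r).
Then F(pi/2) - F(0) = (0) - (-5) = 5.

5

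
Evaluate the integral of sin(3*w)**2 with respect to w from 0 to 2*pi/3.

pi/3

Use the identity sin^2(3*w) = (1 - cos(6*w))/2.
An antiderivative is F(w) = w/2 - sin(6*w)/12.
Then F(2*pi/3) - F(0) = (pi/3) - (0) = pi/3.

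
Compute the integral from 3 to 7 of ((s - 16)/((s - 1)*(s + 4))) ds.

-4*log(7) - 3*log(3) + 4*log(11)

Factor the denominator: s**2 + 3*s - 4 = (s + 4)(s - 1).
Partial fractions: (s - 16)/((s - 1)*(s + 4)) = 4/(s + 4) - 3/(s - 1).
An antiderivative is F(s) = -3*log(s - 1) + 4*log(s + 4).
Then F(7) - F(3) = (-3*log(3) - 3*log(2) + 4*log(11)) - (-3*log(2) + 4*log(7)) = -4*log(7) - 3*log(3) + 4*log(11).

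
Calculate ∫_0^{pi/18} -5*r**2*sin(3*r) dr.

-5*sqrt(3)/27 - 5*pi/162 + 5*sqrt(3)*pi**2/1944 + 10/27

Integrate by parts twice (u = r^2, dv = -5*sin(3*r) dr).
An antiderivative is F(r) = 5*r**2*cos(3*r)/3 - 10*r*sin(3*r)/9 - 10*cos(3*r)/27.
Then F(pi/18) - F(0) = (-5*sqrt(3)/27 - 5*pi/162 + 5*sqrt(3)*pi**2/1944) - (-10/27) = -5*sqrt(3)/27 - 5*pi/162 + 5*sqrt(3)*pi**2/1944 + 10/27.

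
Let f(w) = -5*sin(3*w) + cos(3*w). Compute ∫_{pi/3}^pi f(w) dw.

An antiderivative is F(w) = sin(3*w)/3 + 5*cos(3*w)/3.
Then F(pi) - F(pi/3) = (-5/3) - (-5/3) = 0.

0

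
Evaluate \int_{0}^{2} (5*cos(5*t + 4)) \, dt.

Let u = 5*t + 4, so du = 5 dt. When t = 0, u = 4; when t = 2, u = 14.
The integral becomes ∫ cos(u) du from 4 to 14, with antiderivative sin(u).
Back in t: F(t) = sin(5*t + 4).
Then F(2) - F(0) = (sin(14)) - (sin(4)) = -sin(4) + sin(14).

-sin(4) + sin(14)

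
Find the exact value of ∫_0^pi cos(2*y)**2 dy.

Use the identity cos^2(2*y) = (1 + cos(4*y))/2.
An antiderivative is F(y) = y/2 + sin(4*y)/8.
Then F(pi) - F(0) = (pi/2) - (0) = pi/2.

pi/2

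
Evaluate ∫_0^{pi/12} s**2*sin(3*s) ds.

-2/27 - sqrt(2)*pi**2/864 + sqrt(2)*pi/108 + sqrt(2)/27

Integrate by parts twice (u = s^2, dv = sin(3*s) ds).
An antiderivative is F(s) = -s**2*cos(3*s)/3 + 2*s*sin(3*s)/9 + 2*cos(3*s)/27.
Then F(pi/12) - F(0) = (sqrt(2)*(-pi**2 + 8*pi + 32)/864) - (2/27) = -2/27 - sqrt(2)*pi**2/864 + sqrt(2)*pi/108 + sqrt(2)/27.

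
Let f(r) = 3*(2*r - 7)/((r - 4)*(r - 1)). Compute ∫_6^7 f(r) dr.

-5*log(5) + 4*log(2) + 6*log(3)

Factor the denominator: r**2 - 5*r + 4 = (r - 1)(r - 4).
Partial fractions: 3*(2*r - 7)/((r - 4)*(r - 1)) = 5/(r - 1) + 1/(r - 4).
An antiderivative is F(r) = log(r - 4) + 5*log(r - 1).
Then F(7) - F(6) = (5*log(2) + 6*log(3)) - (log(2) + 5*log(5)) = -5*log(5) + 4*log(2) + 6*log(3).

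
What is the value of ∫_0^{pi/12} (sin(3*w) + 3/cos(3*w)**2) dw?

4/3 - sqrt(2)/6

An antiderivative is F(w) = -cos(3*w)/3 + tan(3*w).
Then F(pi/12) - F(0) = (1 - sqrt(2)/6) - (-1/3) = 4/3 - sqrt(2)/6.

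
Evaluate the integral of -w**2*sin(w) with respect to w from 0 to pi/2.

2 - pi

Integrate by parts twice (u = w^2, dv = -sin(w) dw).
An antiderivative is F(w) = w**2*cos(w) - 2*w*sin(w) - 2*cos(w).
Then F(pi/2) - F(0) = (-pi) - (-2) = 2 - pi.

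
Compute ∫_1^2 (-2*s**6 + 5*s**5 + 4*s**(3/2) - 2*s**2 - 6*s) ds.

By the power rule, an antiderivative is F(s) = -2*s**7/7 + 5*s**6/6 + 8*s**(5/2)/5 - 2*s**3/3 - 3*s**2.
Then F(2) - F(1) = (-4/7 + 32*sqrt(2)/5) - (-319/210) = 199/210 + 32*sqrt(2)/5.

199/210 + 32*sqrt(2)/5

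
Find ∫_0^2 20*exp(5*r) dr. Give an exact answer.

-4 + 4*exp(10)

Let u = 5*r, so du = 5 dr. When r = 0, u = 0; when r = 2, u = 10.
The integral becomes 4·∫ exp(u) du from 0 to 10, with antiderivative 4*exp(u).
Back in r: F(r) = 4*exp(5*r).
Then F(2) - F(0) = (4*exp(10)) - (4) = -4 + 4*exp(10).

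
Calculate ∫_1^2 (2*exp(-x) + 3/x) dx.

An antiderivative is F(x) = 3*log(x) - 2*exp(-x).
Then F(2) - F(1) = (-2*exp(-2) + 3*log(2)) - (-2*exp(-1)) = -2*exp(-2) + 2*exp(-1) + 3*log(2).

-2*exp(-2) + 2*exp(-1) + 3*log(2)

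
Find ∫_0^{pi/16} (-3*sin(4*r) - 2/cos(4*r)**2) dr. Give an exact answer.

An antiderivative is F(r) = 3*cos(4*r)/4 - tan(4*r)/2.
Then F(pi/16) - F(0) = (-1/2 + 3*sqrt(2)/8) - (3/4) = -5/4 + 3*sqrt(2)/8.

-5/4 + 3*sqrt(2)/8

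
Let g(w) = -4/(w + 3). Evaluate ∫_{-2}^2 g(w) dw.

-4*log(5)

An antiderivative is F(w) = -4*log(w + 3).
Then F(2) - F(-2) = (-4*log(5)) - (0) = -4*log(5).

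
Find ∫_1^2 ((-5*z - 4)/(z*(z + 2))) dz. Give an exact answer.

-8*log(2) + 3*log(3)

Factor the denominator: z**2 + 2*z = (z + 2)z.
Partial fractions: (-5*z - 4)/(z*(z + 2)) = -3/(z + 2) - 2/z.
An antiderivative is F(z) = -2*log(z) - 3*log(z + 2).
Then F(2) - F(1) = (-8*log(2)) - (-log(27)) = -8*log(2) + 3*log(3).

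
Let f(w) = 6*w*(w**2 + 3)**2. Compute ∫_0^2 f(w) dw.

Let u = w**2 + 3, so du = 2*w dw. When w = 0, u = 3; when w = 2, u = 7.
The integral becomes 3·∫ u**2 du from 3 to 7, with antiderivative u**3.
Back in w: F(w) = (w**2 + 3)**3.
Then F(2) - F(0) = (343) - (27) = 316.

316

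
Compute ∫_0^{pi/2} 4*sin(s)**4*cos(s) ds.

4/5

Let u = sin(s), so du = cos(s) ds. When s = 0, u = 0; when s = pi/2, u = 1.
The integral becomes 4·∫ u**4 du from 0 to 1, with antiderivative 4*u**5/5.
Back in s: F(s) = 4*sin(s)**5/5.
Then F(pi/2) - F(0) = (4/5) - (0) = 4/5.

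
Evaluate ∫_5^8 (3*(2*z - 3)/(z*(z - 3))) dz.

Factor the denominator: z**2 - 3*z = z(z - 3).
Partial fractions: 3*(2*z - 3)/(z*(z - 3)) = 3/z + 3/(z - 3).
An antiderivative is F(z) = 3*log(z) + 3*log(z - 3).
Then F(8) - F(5) = (3*log(5) + 9*log(2)) - (3*log(2) + 3*log(5)) = log(64).

log(64)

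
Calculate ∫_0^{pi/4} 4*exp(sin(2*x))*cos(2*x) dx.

-2 + 2*E

Let u = sin(2*x), so du = 2*cos(2*x) dx. When x = 0, u = 0; when x = pi/4, u = 1.
The integral becomes 2·∫ exp(u) du from 0 to 1, with antiderivative 2*exp(u).
Back in x: F(x) = 2*exp(sin(2*x)).
Then F(pi/4) - F(0) = (2*E) - (2) = -2 + 2*E.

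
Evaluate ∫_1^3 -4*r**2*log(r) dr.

Integrate by parts once (u = ln r, dv = -4*r**2 dr).
An antiderivative is F(r) = -4*r**3*(3*log(r) - 1)/9.
Then F(3) - F(1) = (12 - 36*log(3)) - (4/9) = 104/9 - 36*log(3).

104/9 - 36*log(3)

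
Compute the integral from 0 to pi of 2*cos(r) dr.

An antiderivative is F(r) = 2*sin(r).
Then F(pi) - F(0) = (0) - (0) = 0.

0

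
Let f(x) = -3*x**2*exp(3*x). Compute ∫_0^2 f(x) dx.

Integrate by parts twice (u = x^2, dv = -3*exp(3*x) dx).
An antiderivative is F(x) = (-9*x**2 + 6*x - 2)*exp(3*x)/9.
Then F(2) - F(0) = (-26*exp(6)/9) - (-2/9) = 2/9 - 26*exp(6)/9.

2/9 - 26*exp(6)/9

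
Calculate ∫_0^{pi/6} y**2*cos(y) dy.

Integrate by parts twice (u = y^2, dv = cos(y) dy).
An antiderivative is F(y) = y**2*sin(y) + 2*y*cos(y) - 2*sin(y).
Then F(pi/6) - F(0) = (-1 + pi**2/72 + sqrt(3)*pi/6) - (0) = -1 + pi**2/72 + sqrt(3)*pi/6.

-1 + pi**2/72 + sqrt(3)*pi/6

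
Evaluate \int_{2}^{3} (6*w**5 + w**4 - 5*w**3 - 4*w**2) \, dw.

36037/60

By the power rule, an antiderivative is F(w) = w**6 + w**5/5 - 5*w**4/4 - 4*w**3/3.
Then F(3) - F(2) = (12807/20) - (596/15) = 36037/60.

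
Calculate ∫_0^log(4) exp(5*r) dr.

Let u = exp(r), so du = exp(r) dr. When r = 0, u = 1; when r = log(4), u = 4.
The integral becomes ∫ u**4 du from 1 to 4, with antiderivative u**5/5.
Back in r: F(r) = exp(5*r)/5.
Then F(log(4)) - F(0) = (1024/5) - (1/5) = 1023/5.

1023/5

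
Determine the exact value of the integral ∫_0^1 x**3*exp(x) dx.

6 - 2*E

Integrate by parts 3 times (u = x^3, dv = exp(x) dx).
An antiderivative is F(x) = (x**3 - 3*x**2 + 6*x - 6)*exp(x).
Then F(1) - F(0) = (-2*E) - (-6) = 6 - 2*E.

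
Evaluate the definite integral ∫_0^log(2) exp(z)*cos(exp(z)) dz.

Let u = exp(z), so du = exp(z) dz. When z = 0, u = 1; when z = log(2), u = 2.
The integral becomes ∫ cos(u) du from 1 to 2, with antiderivative sin(u).
Back in z: F(z) = sin(exp(z)).
Then F(log(2)) - F(0) = (sin(2)) - (sin(1)) = -sin(1) + sin(2).

-sin(1) + sin(2)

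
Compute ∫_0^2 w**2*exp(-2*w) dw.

(-13 + exp(4))*exp(-4)/4

Integrate by parts twice (u = w^2, dv = exp(-2*w) dw).
An antiderivative is F(w) = (-2*w**2 - 2*w - 1)*exp(-2*w)/4.
Then F(2) - F(0) = (-13*exp(-4)/4) - (-1/4) = (-13 + exp(4))*exp(-4)/4.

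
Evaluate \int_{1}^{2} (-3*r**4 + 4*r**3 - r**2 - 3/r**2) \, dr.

By the power rule, an antiderivative is F(r) = -3*r**5/5 + r**4 - r**3/3 + 3/r.
Then F(2) - F(1) = (-131/30) - (46/15) = -223/30.

-223/30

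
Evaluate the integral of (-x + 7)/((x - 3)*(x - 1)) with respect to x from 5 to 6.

Factor the denominator: x**2 - 4*x + 3 = (x - 1)(x - 3).
Partial fractions: (-x + 7)/((x - 3)*(x - 1)) = -3/(x - 1) + 2/(x - 3).
An antiderivative is F(x) = 2*log(x - 3) - 3*log(x - 1).
Then F(6) - F(5) = (-3*log(5) + 2*log(3)) - (-log(16)) = -3*log(5) + 2*log(3) + 4*log(2).

-3*log(5) + 2*log(3) + 4*log(2)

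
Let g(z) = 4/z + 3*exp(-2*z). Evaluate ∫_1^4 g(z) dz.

An antiderivative is F(z) = 4*log(z) - 3*exp(-2*z)/2.
Then F(4) - F(1) = (-3*exp(-8)/2 + 8*log(2)) - (-3*exp(-2)/2) = -3*exp(-8)/2 + 3*exp(-2)/2 + 8*log(2).

-3*exp(-8)/2 + 3*exp(-2)/2 + 8*log(2)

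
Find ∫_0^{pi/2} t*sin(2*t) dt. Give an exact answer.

Integrate by parts once (u = t, dv = sin(2*t) dt).
An antiderivative is F(t) = -t*cos(2*t)/2 + sin(2*t)/4.
Then F(pi/2) - F(0) = (pi/4) - (0) = pi/4.

pi/4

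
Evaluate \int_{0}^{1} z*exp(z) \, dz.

Integrate by parts once (u = z, dv = exp(z) dz).
An antiderivative is F(z) = (z - 1)*exp(z).
Then F(1) - F(0) = (0) - (-1) = 1.

1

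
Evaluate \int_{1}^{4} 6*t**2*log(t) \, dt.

Integrate by parts once (u = ln t, dv = 6*t**2 dt).
An antiderivative is F(t) = 2*t**3*(3*log(t) - 1)/3.
Then F(4) - F(1) = (-128/3 + 256*log(2)) - (-2/3) = -42 + 256*log(2).

-42 + 256*log(2)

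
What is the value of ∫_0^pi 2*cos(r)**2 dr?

pi

Use the identity cos^2(r) = (1 + cos(2*r))/2.
An antiderivative is F(r) = r + sin(2*r)/2.
Then F(pi) - F(0) = (pi) - (0) = pi.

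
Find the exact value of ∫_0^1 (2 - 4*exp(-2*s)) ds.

An antiderivative is F(s) = 2*s + 2*exp(-2*s).
Then F(1) - F(0) = (2*exp(-2) + 2) - (2) = 2*exp(-2).

2*exp(-2)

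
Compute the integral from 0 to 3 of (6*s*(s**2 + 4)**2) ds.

2133

Let u = s**2 + 4, so du = 2*s ds. When s = 0, u = 4; when s = 3, u = 13.
The integral becomes 3·∫ u**2 du from 4 to 13, with antiderivative u**3.
Back in s: F(s) = (s**2 + 4)**3.
Then F(3) - F(0) = (2197) - (64) = 2133.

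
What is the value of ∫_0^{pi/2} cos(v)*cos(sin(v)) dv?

Let u = sin(v), so du = cos(v) dv. When v = 0, u = 0; when v = pi/2, u = 1.
The integral becomes ∫ cos(u) du from 0 to 1, with antiderivative sin(u).
Back in v: F(v) = sin(sin(v)).
Then F(pi/2) - F(0) = (sin(1)) - (0) = sin(1).

sin(1)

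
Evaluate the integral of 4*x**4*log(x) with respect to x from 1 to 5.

Integrate by parts once (u = ln x, dv = 4*x**4 dx).
An antiderivative is F(x) = 4*x**5*(5*log(x) - 1)/25.
Then F(5) - F(1) = (-500 + 2500*log(5)) - (-4/25) = -12496/25 + 2500*log(5).

-12496/25 + 2500*log(5)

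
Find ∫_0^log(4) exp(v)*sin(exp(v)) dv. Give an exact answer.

Let u = exp(v), so du = exp(v) dv. When v = 0, u = 1; when v = log(4), u = 4.
The integral becomes ∫ sin(u) du from 1 to 4, with antiderivative -cos(u).
Back in v: F(v) = -cos(exp(v)).
Then F(log(4)) - F(0) = (-cos(4)) - (-cos(1)) = cos(1) - cos(4).

cos(1) - cos(4)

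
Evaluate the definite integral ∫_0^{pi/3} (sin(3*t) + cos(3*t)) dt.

An antiderivative is F(t) = sin(3*t)/3 - cos(3*t)/3.
Then F(pi/3) - F(0) = (1/3) - (-1/3) = 2/3.

2/3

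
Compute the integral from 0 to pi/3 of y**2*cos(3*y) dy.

Integrate by parts twice (u = y^2, dv = cos(3*y) dy).
An antiderivative is F(y) = y**2*sin(3*y)/3 + 2*y*cos(3*y)/9 - 2*sin(3*y)/27.
Then F(pi/3) - F(0) = (-2*pi/27) - (0) = -2*pi/27.

-2*pi/27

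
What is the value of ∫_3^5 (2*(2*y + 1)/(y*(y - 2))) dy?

-log(5) + 6*log(3)

Factor the denominator: y**2 - 2*y = y(y - 2).
Partial fractions: 2*(2*y + 1)/(y*(y - 2)) = -1/y + 5/(y - 2).
An antiderivative is F(y) = -log(y) + 5*log(y - 2).
Then F(5) - F(3) = (-log(5) + 5*log(3)) - (-log(3)) = -log(5) + 6*log(3).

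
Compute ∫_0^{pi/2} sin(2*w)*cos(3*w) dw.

Use the identity sin(2*w)cos(3*w) = [sin(5*w) + sin(-w)]/2.
An antiderivative is F(w) = cos(w)/2 - cos(5*w)/10.
Then F(pi/2) - F(0) = (0) - (2/5) = -2/5.

-2/5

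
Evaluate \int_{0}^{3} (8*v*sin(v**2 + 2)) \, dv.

4*cos(2) - 4*cos(11)

Let u = v**2 + 2, so du = 2*v dv. When v = 0, u = 2; when v = 3, u = 11.
The integral becomes 4·∫ sin(u) du from 2 to 11, with antiderivative -4*cos(u).
Back in v: F(v) = -4*cos(v**2 + 2).
Then F(3) - F(0) = (-4*cos(11)) - (-4*cos(2)) = 4*cos(2) - 4*cos(11).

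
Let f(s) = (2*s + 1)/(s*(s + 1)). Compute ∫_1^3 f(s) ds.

log(6)

Factor the denominator: s**2 + s = (s + 1)s.
Partial fractions: (2*s + 1)/(s*(s + 1)) = 1/(s + 1) + 1/s.
An antiderivative is F(s) = log(s) + log(s + 1).
Then F(3) - F(1) = (log(12)) - (log(2)) = log(6).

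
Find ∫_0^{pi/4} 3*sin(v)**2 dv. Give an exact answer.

-3/4 + 3*pi/8

Use the identity sin^2(v) = (1 - cos(2*v))/2.
An antiderivative is F(v) = 3*v/2 - 3*sin(2*v)/4.
Then F(pi/4) - F(0) = (-3/4 + 3*pi/8) - (0) = -3/4 + 3*pi/8.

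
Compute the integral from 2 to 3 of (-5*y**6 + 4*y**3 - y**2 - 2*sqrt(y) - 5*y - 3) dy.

-59957/42 - 4*sqrt(3) + 8*sqrt(2)/3

By the power rule, an antiderivative is F(y) = -5*y**7/7 + y**4 - 4*y**(3/2)/3 - y**3/3 - 5*y**2/2 - 3*y.
Then F(3) - F(2) = (-21303/14 - 4*sqrt(3)) - (-1976/21 - 8*sqrt(2)/3) = -59957/42 - 4*sqrt(3) + 8*sqrt(2)/3.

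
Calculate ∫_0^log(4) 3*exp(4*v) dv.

Let u = exp(v), so du = exp(v) dv. When v = 0, u = 1; when v = log(4), u = 4.
The integral becomes 3·∫ u**3 du from 1 to 4, with antiderivative 3*u**4/4.
Back in v: F(v) = 3*exp(4*v)/4.
Then F(log(4)) - F(0) = (192) - (3/4) = 765/4.

765/4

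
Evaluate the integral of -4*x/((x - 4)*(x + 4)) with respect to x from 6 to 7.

-2*log(11) - 2*log(3) + 4*log(2) + 2*log(5)

Factor the denominator: x**2 - 16 = (x + 4)(x - 4).
Partial fractions: -4*x/((x - 4)*(x + 4)) = -2/(x + 4) - 2/(x - 4).
An antiderivative is F(x) = -2*log(x - 4) - 2*log(x + 4).
Then F(7) - F(6) = (-2*log(11) - 2*log(3)) - (-2*log(5) - 4*log(2)) = -2*log(11) - 2*log(3) + 4*log(2) + 2*log(5).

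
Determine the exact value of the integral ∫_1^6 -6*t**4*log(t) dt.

1866 - 46656*log(6)/5

Integrate by parts once (u = ln t, dv = -6*t**4 dt).
An antiderivative is F(t) = -6*t**5*(5*log(t) - 1)/25.
Then F(6) - F(1) = (46656/25 - 46656*log(6)/5) - (6/25) = 1866 - 46656*log(6)/5.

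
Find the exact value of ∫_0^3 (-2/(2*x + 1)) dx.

An antiderivative is F(x) = -log(2*x + 1).
Then F(3) - F(0) = (-log(7)) - (0) = -log(7).

-log(7)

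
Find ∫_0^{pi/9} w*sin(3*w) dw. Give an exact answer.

Integrate by parts once (u = w, dv = sin(3*w) dw).
An antiderivative is F(w) = -w*cos(3*w)/3 + sin(3*w)/9.
Then F(pi/9) - F(0) = (-pi/54 + sqrt(3)/18) - (0) = -pi/54 + sqrt(3)/18.

-pi/54 + sqrt(3)/18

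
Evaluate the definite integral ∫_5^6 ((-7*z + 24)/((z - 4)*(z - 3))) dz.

Factor the denominator: z**2 - 7*z + 12 = (z - 3)(z - 4).
Partial fractions: (-7*z + 24)/((z - 4)*(z - 3)) = -3/(z - 3) - 4/(z - 4).
An antiderivative is F(z) = -4*log(z - 4) - 3*log(z - 3).
Then F(6) - F(5) = (-3*log(3) - 4*log(2)) - (-log(8)) = -log(54).

-log(54)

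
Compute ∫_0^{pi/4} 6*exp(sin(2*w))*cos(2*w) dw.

-3 + 3*E

Let u = sin(2*w), so du = 2*cos(2*w) dw. When w = 0, u = 0; when w = pi/4, u = 1.
The integral becomes 3·∫ exp(u) du from 0 to 1, with antiderivative 3*exp(u).
Back in w: F(w) = 3*exp(sin(2*w)).
Then F(pi/4) - F(0) = (3*E) - (3) = -3 + 3*E.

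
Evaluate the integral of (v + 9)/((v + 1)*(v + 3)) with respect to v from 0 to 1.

log(27/4)

Factor the denominator: v**2 + 4*v + 3 = (v + 3)(v + 1).
Partial fractions: (v + 9)/((v + 1)*(v + 3)) = -3/(v + 3) + 4/(v + 1).
An antiderivative is F(v) = 4*log(v + 1) - 3*log(v + 3).
Then F(1) - F(0) = (-log(4)) - (-log(27)) = log(27/4).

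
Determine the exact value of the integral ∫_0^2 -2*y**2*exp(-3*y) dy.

-4/27 + 100*exp(-6)/27

Integrate by parts twice (u = y^2, dv = -2*exp(-3*y) dy).
An antiderivative is F(y) = (18*y**2 + 12*y + 4)*exp(-3*y)/27.
Then F(2) - F(0) = (100*exp(-6)/27) - (4/27) = -4/27 + 100*exp(-6)/27.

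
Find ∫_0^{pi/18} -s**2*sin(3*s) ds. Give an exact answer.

-sqrt(3)/27 - pi/162 + sqrt(3)*pi**2/1944 + 2/27

Integrate by parts twice (u = s^2, dv = -sin(3*s) ds).
An antiderivative is F(s) = s**2*cos(3*s)/3 - 2*s*sin(3*s)/9 - 2*cos(3*s)/27.
Then F(pi/18) - F(0) = (-sqrt(3)/27 - pi/162 + sqrt(3)*pi**2/1944) - (-2/27) = -sqrt(3)/27 - pi/162 + sqrt(3)*pi**2/1944 + 2/27.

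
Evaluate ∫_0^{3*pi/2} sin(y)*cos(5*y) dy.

Use the identity sin(y)cos(5*y) = [sin(6*y) + sin(-4*y)]/2.
An antiderivative is F(y) = cos(4*y)/8 - cos(6*y)/12.
Then F(3*pi/2) - F(0) = (5/24) - (1/24) = 1/6.

1/6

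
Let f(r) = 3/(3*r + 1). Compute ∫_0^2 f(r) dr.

Let u = 3*r + 1, so du = 3 dr. When r = 0, u = 1; when r = 2, u = 7.
The integral becomes ∫ 1/u du from 1 to 7, with antiderivative log(u).
Back in r: F(r) = log(3*r + 1).
Then F(2) - F(0) = (log(7)) - (0) = log(7).

log(7)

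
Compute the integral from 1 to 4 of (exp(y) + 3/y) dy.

-exp(1) + log(64) + exp(4)

An antiderivative is F(y) = exp(y) + 3*log(y).
Then F(4) - F(1) = (log(64) + exp(4)) - (exp(1)) = -exp(1) + log(64) + exp(4).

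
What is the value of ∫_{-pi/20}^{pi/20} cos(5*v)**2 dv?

1/10 + pi/20

Use the identity cos^2(5*v) = (1 + cos(10*v))/2.
An antiderivative is F(v) = v/2 + sin(10*v)/20.
Then F(pi/20) - F(-pi/20) = (1/20 + pi/40) - (-pi/40 - 1/20) = 1/10 + pi/20.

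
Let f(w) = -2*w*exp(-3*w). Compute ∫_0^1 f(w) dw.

Integrate by parts once (u = w, dv = -2*exp(-3*w) dw).
An antiderivative is F(w) = (6*w + 2)*exp(-3*w)/9.
Then F(1) - F(0) = (8*exp(-3)/9) - (2/9) = -2/9 + 8*exp(-3)/9.

-2/9 + 8*exp(-3)/9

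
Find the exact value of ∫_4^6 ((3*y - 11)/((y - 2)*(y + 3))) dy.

-4*log(7) - log(2) + 8*log(3)

Factor the denominator: y**2 + y - 6 = (y + 3)(y - 2).
Partial fractions: (3*y - 11)/((y - 2)*(y + 3)) = 4/(y + 3) - 1/(y - 2).
An antiderivative is F(y) = -log(y - 2) + 4*log(y + 3).
Then F(6) - F(4) = (-2*log(2) + 8*log(3)) - (-log(2) + 4*log(7)) = -4*log(7) - log(2) + 8*log(3).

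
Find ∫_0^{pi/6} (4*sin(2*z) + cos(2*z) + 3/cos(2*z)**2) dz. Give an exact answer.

1 + 7*sqrt(3)/4

An antiderivative is F(z) = sin(2*z)/2 - 2*cos(2*z) + 3*tan(2*z)/2.
Then F(pi/6) - F(0) = (-1 + 7*sqrt(3)/4) - (-2) = 1 + 7*sqrt(3)/4.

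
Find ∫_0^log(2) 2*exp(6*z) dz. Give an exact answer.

21

Let u = exp(z), so du = exp(z) dz. When z = 0, u = 1; when z = log(2), u = 2.
The integral becomes 2·∫ u**5 du from 1 to 2, with antiderivative u**6/3.
Back in z: F(z) = exp(6*z)/3.
Then F(log(2)) - F(0) = (64/3) - (1/3) = 21.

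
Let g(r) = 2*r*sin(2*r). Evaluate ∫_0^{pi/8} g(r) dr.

sqrt(2)*(4 - pi)/16

Integrate by parts once (u = r, dv = 2*sin(2*r) dr).
An antiderivative is F(r) = -r*cos(2*r) + sin(2*r)/2.
Then F(pi/8) - F(0) = (sqrt(2)*(4 - pi)/16) - (0) = sqrt(2)*(4 - pi)/16.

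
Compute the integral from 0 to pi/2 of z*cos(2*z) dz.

-1/2

Integrate by parts once (u = z, dv = cos(2*z) dz).
An antiderivative is F(z) = z*sin(2*z)/2 + cos(2*z)/4.
Then F(pi/2) - F(0) = (-1/4) - (1/4) = -1/2.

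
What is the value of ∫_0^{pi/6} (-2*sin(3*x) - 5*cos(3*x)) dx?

An antiderivative is F(x) = -5*sin(3*x)/3 + 2*cos(3*x)/3.
Then F(pi/6) - F(0) = (-5/3) - (2/3) = -7/3.

-7/3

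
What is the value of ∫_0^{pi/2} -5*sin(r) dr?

-5

An antiderivative is F(r) = 5*cos(r).
Then F(pi/2) - F(0) = (0) - (5) = -5.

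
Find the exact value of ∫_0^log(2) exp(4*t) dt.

Let u = exp(t), so du = exp(t) dt. When t = 0, u = 1; when t = log(2), u = 2.
The integral becomes ∫ u**3 du from 1 to 2, with antiderivative u**4/4.
Back in t: F(t) = exp(4*t)/4.
Then F(log(2)) - F(0) = (4) - (1/4) = 15/4.

15/4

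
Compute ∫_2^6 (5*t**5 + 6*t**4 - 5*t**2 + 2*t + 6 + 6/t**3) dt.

717442/15

By the power rule, an antiderivative is F(t) = 5*t**6/6 + 6*t**5/5 - 5*t**3/3 + t**2 + 6*t - 3/t**2.
Then F(6) - F(2) = (2875387/60) - (1873/20) = 717442/15.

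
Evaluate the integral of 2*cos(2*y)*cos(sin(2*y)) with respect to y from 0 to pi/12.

Let u = sin(2*y), so du = 2*cos(2*y) dy. When y = 0, u = 0; when y = pi/12, u = 1/2.
The integral becomes ∫ cos(u) du from 0 to 1/2, with antiderivative sin(u).
Back in y: F(y) = sin(sin(2*y)).
Then F(pi/12) - F(0) = (sin(1/2)) - (0) = sin(1/2).

sin(1/2)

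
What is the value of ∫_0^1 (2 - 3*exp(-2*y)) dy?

An antiderivative is F(y) = 2*y + 3*exp(-2*y)/2.
Then F(1) - F(0) = (3*exp(-2)/2 + 2) - (3/2) = (3 + exp(2))*exp(-2)/2.

(3 + exp(2))*exp(-2)/2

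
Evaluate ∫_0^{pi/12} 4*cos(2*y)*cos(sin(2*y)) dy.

2*sin(1/2)

Let u = sin(2*y), so du = 2*cos(2*y) dy. When y = 0, u = 0; when y = pi/12, u = 1/2.
The integral becomes 2·∫ cos(u) du from 0 to 1/2, with antiderivative 2*sin(u).
Back in y: F(y) = 2*sin(sin(2*y)).
Then F(pi/12) - F(0) = (2*sin(1/2)) - (0) = 2*sin(1/2).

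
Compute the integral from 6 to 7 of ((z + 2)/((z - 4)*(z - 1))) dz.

log(15/8)

Factor the denominator: z**2 - 5*z + 4 = (z - 1)(z - 4).
Partial fractions: (z + 2)/((z - 4)*(z - 1)) = -1/(z - 1) + 2/(z - 4).
An antiderivative is F(z) = 2*log(z - 4) - log(z - 1).
Then F(7) - F(6) = (log(3/2)) - (log(4/5)) = log(15/8).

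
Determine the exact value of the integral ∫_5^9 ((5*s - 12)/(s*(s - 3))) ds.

Factor the denominator: s**2 - 3*s = s(s - 3).
Partial fractions: (5*s - 12)/(s*(s - 3)) = 4/s + 1/(s - 3).
An antiderivative is F(s) = 4*log(s) + log(s - 3).
Then F(9) - F(5) = (log(2) + 9*log(3)) - (log(2) + 4*log(5)) = -4*log(5) + 9*log(3).

-4*log(5) + 9*log(3)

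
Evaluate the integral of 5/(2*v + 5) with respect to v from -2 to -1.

An antiderivative is F(v) = 5*log(2*v + 5)/2.
Then F(-1) - F(-2) = (5*log(3)/2) - (0) = 5*log(3)/2.

5*log(3)/2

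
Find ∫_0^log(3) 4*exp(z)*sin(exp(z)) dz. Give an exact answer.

Let u = exp(z), so du = exp(z) dz. When z = 0, u = 1; when z = log(3), u = 3.
The integral becomes 4·∫ sin(u) du from 1 to 3, with antiderivative -4*cos(u).
Back in z: F(z) = -4*cos(exp(z)).
Then F(log(3)) - F(0) = (-4*cos(3)) - (-4*cos(1)) = 4*cos(1) - 4*cos(3).

4*cos(1) - 4*cos(3)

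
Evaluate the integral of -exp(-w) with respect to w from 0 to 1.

-1 + exp(-1)

An antiderivative is F(w) = exp(-w).
Then F(1) - F(0) = (exp(-1)) - (1) = -1 + exp(-1).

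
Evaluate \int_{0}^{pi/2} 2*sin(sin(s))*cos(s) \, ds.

Let u = sin(s), so du = cos(s) ds. When s = 0, u = 0; when s = pi/2, u = 1.
The integral becomes 2·∫ sin(u) du from 0 to 1, with antiderivative -2*cos(u).
Back in s: F(s) = -2*cos(sin(s)).
Then F(pi/2) - F(0) = (-2*cos(1)) - (-2) = 2 - 2*cos(1).

2 - 2*cos(1)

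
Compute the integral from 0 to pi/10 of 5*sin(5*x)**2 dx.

pi/4

Use the identity sin^2(5*x) = (1 - cos(10*x))/2.
An antiderivative is F(x) = 5*x/2 - sin(10*x)/4.
Then F(pi/10) - F(0) = (pi/4) - (0) = pi/4.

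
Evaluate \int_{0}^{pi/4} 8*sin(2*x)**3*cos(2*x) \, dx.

Let u = sin(2*x), so du = 2*cos(2*x) dx. When x = 0, u = 0; when x = pi/4, u = 1.
The integral becomes 4·∫ u**3 du from 0 to 1, with antiderivative u**4.
Back in x: F(x) = sin(2*x)**4.
Then F(pi/4) - F(0) = (1) - (0) = 1.

1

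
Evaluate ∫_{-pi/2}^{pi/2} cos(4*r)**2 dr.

pi/2

Use the identity cos^2(4*r) = (1 + cos(8*r))/2.
An antiderivative is F(r) = r/2 + sin(8*r)/16.
Then F(pi/2) - F(-pi/2) = (pi/4) - (-pi/4) = pi/2.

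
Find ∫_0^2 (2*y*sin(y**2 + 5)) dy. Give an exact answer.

cos(5) - cos(9)

Let u = y**2 + 5, so du = 2*y dy. When y = 0, u = 5; when y = 2, u = 9.
The integral becomes ∫ sin(u) du from 5 to 9, with antiderivative -cos(u).
Back in y: F(y) = -cos(y**2 + 5).
Then F(2) - F(0) = (-cos(9)) - (-cos(5)) = cos(5) - cos(9).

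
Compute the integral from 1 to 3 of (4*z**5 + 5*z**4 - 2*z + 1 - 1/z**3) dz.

By the power rule, an antiderivative is F(z) = 2*z**6/3 + z**5 - z**2 + z + 1/(2*z**2).
Then F(3) - F(1) = (13015/18) - (13/6) = 6488/9.

6488/9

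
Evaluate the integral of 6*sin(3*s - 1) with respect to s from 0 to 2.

-2*cos(5) + 2*cos(1)

Let u = 3*s - 1, so du = 3 ds. When s = 0, u = -1; when s = 2, u = 5.
The integral becomes 2·∫ sin(u) du from -1 to 5, with antiderivative -2*cos(u).
Back in s: F(s) = -2*cos(3*s - 1).
Then F(2) - F(0) = (-2*cos(5)) - (-2*cos(1)) = -2*cos(5) + 2*cos(1).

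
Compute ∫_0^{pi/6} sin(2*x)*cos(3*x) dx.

-2/5 + 3*sqrt(3)/10

Use the identity sin(2*x)cos(3*x) = [sin(5*x) + sin(-x)]/2.
An antiderivative is F(x) = cos(x)/2 - cos(5*x)/10.
Then F(pi/6) - F(0) = (3*sqrt(3)/10) - (2/5) = -2/5 + 3*sqrt(3)/10.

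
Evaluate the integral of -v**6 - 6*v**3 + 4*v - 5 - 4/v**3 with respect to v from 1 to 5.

-2112336/175

By the power rule, an antiderivative is F(v) = -v**7/7 - 3*v**4/2 + 2*v**2 - 5*v + 2/v**2.
Then F(5) - F(1) = (-4225597/350) - (-37/14) = -2112336/175.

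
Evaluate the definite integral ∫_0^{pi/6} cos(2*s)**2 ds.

sqrt(3)/16 + pi/12

Use the identity cos^2(2*s) = (1 + cos(4*s))/2.
An antiderivative is F(s) = s/2 + sin(4*s)/8.
Then F(pi/6) - F(0) = (sqrt(3)/16 + pi/12) - (0) = sqrt(3)/16 + pi/12.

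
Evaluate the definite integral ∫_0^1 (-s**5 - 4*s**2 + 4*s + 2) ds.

5/2

By the power rule, an antiderivative is F(s) = -s**6/6 - 4*s**3/3 + 2*s**2 + 2*s.
Then F(1) - F(0) = (5/2) - (0) = 5/2.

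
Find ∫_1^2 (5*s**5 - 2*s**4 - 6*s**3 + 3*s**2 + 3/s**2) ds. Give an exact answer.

261/10

By the power rule, an antiderivative is F(s) = 5*s**6/6 - 2*s**5/5 - 3*s**4/2 + s**3 - 3/s.
Then F(2) - F(1) = (691/30) - (-46/15) = 261/10.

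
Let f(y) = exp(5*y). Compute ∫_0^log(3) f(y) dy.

242/5

Let u = exp(y), so du = exp(y) dy. When y = 0, u = 1; when y = log(3), u = 3.
The integral becomes ∫ u**4 du from 1 to 3, with antiderivative u**5/5.
Back in y: F(y) = exp(5*y)/5.
Then F(log(3)) - F(0) = (243/5) - (1/5) = 242/5.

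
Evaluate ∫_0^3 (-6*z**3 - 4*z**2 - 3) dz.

-333/2

By the power rule, an antiderivative is F(z) = -3*z**4/2 - 4*z**3/3 - 3*z.
Then F(3) - F(0) = (-333/2) - (0) = -333/2.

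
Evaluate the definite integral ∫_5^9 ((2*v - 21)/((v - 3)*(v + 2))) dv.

-5*log(7) - 3*log(3) + 5*log(11)

Factor the denominator: v**2 - v - 6 = (v + 2)(v - 3).
Partial fractions: (2*v - 21)/((v - 3)*(v + 2)) = 5/(v + 2) - 3/(v - 3).
An antiderivative is F(v) = -3*log(v - 3) + 5*log(v + 2).
Then F(9) - F(5) = (-3*log(3) - 3*log(2) + 5*log(11)) - (-3*log(2) + 5*log(7)) = -5*log(7) - 3*log(3) + 5*log(11).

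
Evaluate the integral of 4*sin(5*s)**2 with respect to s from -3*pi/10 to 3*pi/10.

6*pi/5

Use the identity sin^2(5*s) = (1 - cos(10*s))/2.
An antiderivative is F(s) = 2*s - sin(10*s)/5.
Then F(3*pi/10) - F(-3*pi/10) = (3*pi/5) - (-3*pi/5) = 6*pi/5.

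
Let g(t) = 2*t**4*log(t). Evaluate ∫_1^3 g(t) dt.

-484/25 + 486*log(3)/5

Integrate by parts once (u = ln t, dv = 2*t**4 dt).
An antiderivative is F(t) = 2*t**5*(5*log(t) - 1)/25.
Then F(3) - F(1) = (-486/25 + 486*log(3)/5) - (-2/25) = -484/25 + 486*log(3)/5.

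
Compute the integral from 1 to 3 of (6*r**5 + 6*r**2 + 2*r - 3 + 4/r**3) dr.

7054/9

By the power rule, an antiderivative is F(r) = r**6 + 2*r**3 + r**2 - 3*r - 2/r**2.
Then F(3) - F(1) = (7045/9) - (-1) = 7054/9.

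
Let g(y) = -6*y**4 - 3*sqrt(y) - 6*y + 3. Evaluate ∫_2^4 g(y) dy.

By the power rule, an antiderivative is F(y) = -6*y**5/5 - 2*y**(3/2) - 3*y**2 + 3*y.
Then F(4) - F(2) = (-6404/5) - (-222/5 - 4*sqrt(2)) = -6182/5 + 4*sqrt(2).

-6182/5 + 4*sqrt(2)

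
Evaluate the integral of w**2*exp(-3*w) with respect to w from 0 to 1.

Integrate by parts twice (u = w^2, dv = exp(-3*w) dw).
An antiderivative is F(w) = (-9*w**2 - 6*w - 2)*exp(-3*w)/27.
Then F(1) - F(0) = (-17*exp(-3)/27) - (-2/27) = 2/27 - 17*exp(-3)/27.

2/27 - 17*exp(-3)/27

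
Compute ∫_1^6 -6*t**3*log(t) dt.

Integrate by parts once (u = ln t, dv = -6*t**3 dt).
An antiderivative is F(t) = -3*t**4*(4*log(t) - 1)/8.
Then F(6) - F(1) = (-1944*log(3) - 1944*log(2) + 486) - (3/8) = -1944*log(3) - 1944*log(2) + 3885/8.

-1944*log(3) - 1944*log(2) + 3885/8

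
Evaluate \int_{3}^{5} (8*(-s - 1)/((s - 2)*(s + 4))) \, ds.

-12*log(3) + 4*log(7)

Factor the denominator: s**2 + 2*s - 8 = (s + 4)(s - 2).
Partial fractions: 8*(-s - 1)/((s - 2)*(s + 4)) = -4/(s + 4) - 4/(s - 2).
An antiderivative is F(s) = -4*log(s - 2) - 4*log(s + 4).
Then F(5) - F(3) = (-12*log(3)) - (-4*log(7)) = -12*log(3) + 4*log(7).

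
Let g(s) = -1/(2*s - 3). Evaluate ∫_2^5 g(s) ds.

An antiderivative is F(s) = -log(2*s - 3)/2.
Then F(5) - F(2) = (-log(7)/2) - (0) = -log(7)/2.

-log(7)/2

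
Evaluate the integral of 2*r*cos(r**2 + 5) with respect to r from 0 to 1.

sin(6) - sin(5)

Let u = r**2 + 5, so du = 2*r dr. When r = 0, u = 5; when r = 1, u = 6.
The integral becomes ∫ cos(u) du from 5 to 6, with antiderivative sin(u).
Back in r: F(r) = sin(r**2 + 5).
Then F(1) - F(0) = (sin(6)) - (sin(5)) = sin(6) - sin(5).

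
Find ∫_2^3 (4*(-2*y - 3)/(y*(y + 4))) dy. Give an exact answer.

Factor the denominator: y**2 + 4*y = (y + 4)y.
Partial fractions: 4*(-2*y - 3)/(y*(y + 4)) = -5/(y + 4) - 3/y.
An antiderivative is F(y) = -3*log(y) - 5*log(y + 4).
Then F(3) - F(2) = (-5*log(7) - 3*log(3)) - (-8*log(2) - 5*log(3)) = -5*log(7) + 2*log(3) + 8*log(2).

-5*log(7) + 2*log(3) + 8*log(2)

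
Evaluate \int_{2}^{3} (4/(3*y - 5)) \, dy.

An antiderivative is F(y) = 4*log(3*y - 5)/3.
Then F(3) - F(2) = (8*log(2)/3) - (0) = 8*log(2)/3.

8*log(2)/3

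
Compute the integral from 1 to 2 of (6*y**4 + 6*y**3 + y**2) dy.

By the power rule, an antiderivative is F(y) = 6*y**5/5 + 3*y**4/2 + y**3/3.
Then F(2) - F(1) = (976/15) - (91/30) = 1861/30.

1861/30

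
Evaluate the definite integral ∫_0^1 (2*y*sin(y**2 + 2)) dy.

cos(2) - cos(3)

Let u = y**2 + 2, so du = 2*y dy. When y = 0, u = 2; when y = 1, u = 3.
The integral becomes ∫ sin(u) du from 2 to 3, with antiderivative -cos(u).
Back in y: F(y) = -cos(y**2 + 2).
Then F(1) - F(0) = (-cos(3)) - (-cos(2)) = cos(2) - cos(3).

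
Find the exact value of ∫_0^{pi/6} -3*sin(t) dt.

An antiderivative is F(t) = 3*cos(t).
Then F(pi/6) - F(0) = (3*sqrt(3)/2) - (3) = -3 + 3*sqrt(3)/2.

-3 + 3*sqrt(3)/2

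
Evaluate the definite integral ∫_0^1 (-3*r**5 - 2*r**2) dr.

-7/6

By the power rule, an antiderivative is F(r) = -r**6/2 - 2*r**3/3.
Then F(1) - F(0) = (-7/6) - (0) = -7/6.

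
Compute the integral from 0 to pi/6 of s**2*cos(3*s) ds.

Integrate by parts twice (u = s^2, dv = cos(3*s) ds).
An antiderivative is F(s) = s**2*sin(3*s)/3 + 2*s*cos(3*s)/9 - 2*sin(3*s)/27.
Then F(pi/6) - F(0) = (-2/27 + pi**2/108) - (0) = -2/27 + pi**2/108.

-2/27 + pi**2/108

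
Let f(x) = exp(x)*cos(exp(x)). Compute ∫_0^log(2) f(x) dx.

Let u = exp(x), so du = exp(x) dx. When x = 0, u = 1; when x = log(2), u = 2.
The integral becomes ∫ cos(u) du from 1 to 2, with antiderivative sin(u).
Back in x: F(x) = sin(exp(x)).
Then F(log(2)) - F(0) = (sin(2)) - (sin(1)) = -sin(1) + sin(2).

-sin(1) + sin(2)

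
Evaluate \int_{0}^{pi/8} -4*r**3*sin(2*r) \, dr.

sqrt(2)*(-96*pi - 12*pi**2 + pi**3 + 384)/512

Integrate by parts 3 times (u = r^3, dv = -4*sin(2*r) dr).
An antiderivative is F(r) = 2*r**3*cos(2*r) - 3*r**2*sin(2*r) - 3*r*cos(2*r) + 3*sin(2*r)/2.
Then F(pi/8) - F(0) = (sqrt(2)*(-96*pi - 12*pi**2 + pi**3 + 384)/512) - (0) = sqrt(2)*(-96*pi - 12*pi**2 + pi**3 + 384)/512.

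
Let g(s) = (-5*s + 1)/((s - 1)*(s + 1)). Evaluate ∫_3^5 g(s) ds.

log(2/27)

Factor the denominator: s**2 - 1 = (s + 1)(s - 1).
Partial fractions: (-5*s + 1)/((s - 1)*(s + 1)) = -3/(s + 1) - 2/(s - 1).
An antiderivative is F(s) = -2*log(s - 1) - 3*log(s + 1).
Then F(5) - F(3) = (-7*log(2) - 3*log(3)) - (-8*log(2)) = log(2/27).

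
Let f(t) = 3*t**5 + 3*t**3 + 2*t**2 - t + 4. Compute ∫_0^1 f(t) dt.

65/12

By the power rule, an antiderivative is F(t) = t**6/2 + 3*t**4/4 + 2*t**3/3 - t**2/2 + 4*t.
Then F(1) - F(0) = (65/12) - (0) = 65/12.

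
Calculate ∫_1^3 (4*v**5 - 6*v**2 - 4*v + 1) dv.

1258/3

By the power rule, an antiderivative is F(v) = 2*v**6/3 - 2*v**3 - 2*v**2 + v.
Then F(3) - F(1) = (417) - (-7/3) = 1258/3.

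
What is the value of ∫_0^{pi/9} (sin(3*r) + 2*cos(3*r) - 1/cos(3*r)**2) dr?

1/6

An antiderivative is F(r) = 2*sin(3*r)/3 - cos(3*r)/3 - tan(3*r)/3.
Then F(pi/9) - F(0) = (-1/6) - (-1/3) = 1/6.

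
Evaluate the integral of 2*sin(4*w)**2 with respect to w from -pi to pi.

Use the identity sin^2(4*w) = (1 - cos(8*w))/2.
An antiderivative is F(w) = w - sin(8*w)/8.
Then F(pi) - F(-pi) = (pi) - (-pi) = 2*pi.

2*pi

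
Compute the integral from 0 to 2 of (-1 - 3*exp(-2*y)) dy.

-7/2 + 3*exp(-4)/2

An antiderivative is F(y) = -y + 3*exp(-2*y)/2.
Then F(2) - F(0) = (-2 + 3*exp(-4)/2) - (3/2) = -7/2 + 3*exp(-4)/2.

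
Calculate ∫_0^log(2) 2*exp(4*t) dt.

Let u = exp(t), so du = exp(t) dt. When t = 0, u = 1; when t = log(2), u = 2.
The integral becomes 2·∫ u**3 du from 1 to 2, with antiderivative u**4/2.
Back in t: F(t) = exp(4*t)/2.
Then F(log(2)) - F(0) = (8) - (1/2) = 15/2.

15/2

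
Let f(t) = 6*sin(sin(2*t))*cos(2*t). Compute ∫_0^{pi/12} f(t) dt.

3 - 3*cos(1/2)

Let u = sin(2*t), so du = 2*cos(2*t) dt. When t = 0, u = 0; when t = pi/12, u = 1/2.
The integral becomes 3·∫ sin(u) du from 0 to 1/2, with antiderivative -3*cos(u).
Back in t: F(t) = -3*cos(sin(2*t)).
Then F(pi/12) - F(0) = (-3*cos(1/2)) - (-3) = 3 - 3*cos(1/2).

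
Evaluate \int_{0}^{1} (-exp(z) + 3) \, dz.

An antiderivative is F(z) = 3*z - exp(z).
Then F(1) - F(0) = (3 - E) - (-1) = 4 - E.

4 - E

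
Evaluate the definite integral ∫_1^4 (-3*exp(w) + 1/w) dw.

An antiderivative is F(w) = -3*exp(w) + log(w).
Then F(4) - F(1) = (-3*exp(4) + log(4)) - (-3*exp(1)) = -3*exp(4) + log(4) + 3*exp(1).

-3*exp(4) + log(4) + 3*exp(1)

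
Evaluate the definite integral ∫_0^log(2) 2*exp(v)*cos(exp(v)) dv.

-2*sin(1) + 2*sin(2)

Let u = exp(v), so du = exp(v) dv. When v = 0, u = 1; when v = log(2), u = 2.
The integral becomes 2·∫ cos(u) du from 1 to 2, with antiderivative 2*sin(u).
Back in v: F(v) = 2*sin(exp(v)).
Then F(log(2)) - F(0) = (2*sin(2)) - (2*sin(1)) = -2*sin(1) + 2*sin(2).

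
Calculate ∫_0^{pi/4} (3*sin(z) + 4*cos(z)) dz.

sqrt(2)/2 + 3

An antiderivative is F(z) = 4*sin(z) - 3*cos(z).
Then F(pi/4) - F(0) = (sqrt(2)/2) - (-3) = sqrt(2)/2 + 3.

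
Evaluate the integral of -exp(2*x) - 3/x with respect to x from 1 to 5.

An antiderivative is F(x) = -exp(2*x)/2 - 3*log(x).
Then F(5) - F(1) = (-exp(10)/2 - 3*log(5)) - (-exp(2)/2) = -exp(10)/2 - 3*log(5) + exp(2)/2.

-exp(10)/2 - 3*log(5) + exp(2)/2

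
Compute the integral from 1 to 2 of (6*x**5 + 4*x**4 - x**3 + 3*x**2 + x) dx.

By the power rule, an antiderivative is F(x) = x**6 + 4*x**5/5 - x**4/4 + x**3 + x**2/2.
Then F(2) - F(1) = (478/5) - (61/20) = 1851/20.

1851/20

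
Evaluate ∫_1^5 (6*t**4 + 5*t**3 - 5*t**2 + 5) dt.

By the power rule, an antiderivative is F(t) = 6*t**5/5 + 5*t**4/4 - 5*t**3/3 + 5*t.
Then F(5) - F(1) = (52175/12) - (347/60) = 65132/15.

65132/15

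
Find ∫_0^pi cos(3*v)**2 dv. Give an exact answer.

Use the identity cos^2(3*v) = (1 + cos(6*v))/2.
An antiderivative is F(v) = v/2 + sin(6*v)/12.
Then F(pi) - F(0) = (pi/2) - (0) = pi/2.

pi/2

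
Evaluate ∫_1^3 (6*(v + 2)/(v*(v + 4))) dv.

-3*log(5) + 3*log(3) + 3*log(7)

Factor the denominator: v**2 + 4*v = (v + 4)v.
Partial fractions: 6*(v + 2)/(v*(v + 4)) = 3/(v + 4) + 3/v.
An antiderivative is F(v) = 3*log(v) + 3*log(v + 4).
Then F(3) - F(1) = (3*log(3) + 3*log(7)) - (3*log(5)) = -3*log(5) + 3*log(3) + 3*log(7).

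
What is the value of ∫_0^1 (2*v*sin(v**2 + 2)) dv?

Let u = v**2 + 2, so du = 2*v dv. When v = 0, u = 2; when v = 1, u = 3.
The integral becomes ∫ sin(u) du from 2 to 3, with antiderivative -cos(u).
Back in v: F(v) = -cos(v**2 + 2).
Then F(1) - F(0) = (-cos(3)) - (-cos(2)) = cos(2) - cos(3).

cos(2) - cos(3)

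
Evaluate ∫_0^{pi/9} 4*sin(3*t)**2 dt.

Use the identity sin^2(3*t) = (1 - cos(6*t))/2.
An antiderivative is F(t) = 2*t - sin(6*t)/3.
Then F(pi/9) - F(0) = (-sqrt(3)/6 + 2*pi/9) - (0) = -sqrt(3)/6 + 2*pi/9.

-sqrt(3)/6 + 2*pi/9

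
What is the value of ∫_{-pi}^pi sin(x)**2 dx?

Use the identity sin^2(x) = (1 - cos(2*x))/2.
An antiderivative is F(x) = x/2 - sin(2*x)/4.
Then F(pi) - F(-pi) = (pi/2) - (-pi/2) = pi.

pi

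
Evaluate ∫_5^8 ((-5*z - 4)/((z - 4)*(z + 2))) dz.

Factor the denominator: z**2 - 2*z - 8 = (z + 2)(z - 4).
Partial fractions: (-5*z - 4)/((z - 4)*(z + 2)) = -1/(z + 2) - 4/(z - 4).
An antiderivative is F(z) = -4*log(z - 4) - log(z + 2).
Then F(8) - F(5) = (-9*log(2) - log(5)) - (-log(7)) = -9*log(2) - log(5) + log(7).

-9*log(2) - log(5) + log(7)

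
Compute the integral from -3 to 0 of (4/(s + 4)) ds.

8*log(2)

An antiderivative is F(s) = 4*log(s + 4).
Then F(0) - F(-3) = (8*log(2)) - (0) = 8*log(2).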